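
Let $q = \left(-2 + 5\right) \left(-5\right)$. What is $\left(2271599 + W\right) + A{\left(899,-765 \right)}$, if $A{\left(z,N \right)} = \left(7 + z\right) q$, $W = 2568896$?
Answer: $4826905$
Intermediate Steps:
$q = -15$ ($q = 3 \left(-5\right) = -15$)
$A{\left(z,N \right)} = -105 - 15 z$ ($A{\left(z,N \right)} = \left(7 + z\right) \left(-15\right) = -105 - 15 z$)
$\left(2271599 + W\right) + A{\left(899,-765 \right)} = \left(2271599 + 2568896\right) - 13590 = 4840495 - 13590 = 4826905$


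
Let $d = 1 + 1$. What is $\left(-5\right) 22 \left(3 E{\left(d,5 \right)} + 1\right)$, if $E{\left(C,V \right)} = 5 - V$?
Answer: $-110$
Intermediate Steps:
$d = 2$
$\left(-5\right) 22 \left(3 E{\left(d,5 \right)} + 1\right) = \left(-5\right) 22 \left(3 \left(5 - 5\right) + 1\right) = - 110 \left(3 \left(5 - 5\right) + 1\right) = - 110 \left(3 \cdot 0 + 1\right) = - 110 \left(0 + 1\right) = \left(-110\right) 1 = -110$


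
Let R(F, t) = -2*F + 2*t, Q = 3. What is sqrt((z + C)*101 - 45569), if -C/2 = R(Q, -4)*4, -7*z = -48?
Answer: I*sqrt(1644657)/7 ≈ 183.21*I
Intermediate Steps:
z = 48/7 (z = -1/7*(-48) = 48/7 ≈ 6.8571)
C = 112 (C = -2*(-2*3 + 2*(-4))*4 = -2*(-6 - 8)*4 = -(-28)*4 = -2*(-56) = 112)
sqrt((z + C)*101 - 45569) = sqrt((48/7 + 112)*101 - 45569) = sqrt((832/7)*101 - 45569) = sqrt(84032/7 - 45569) = sqrt(-234951/7) = I*sqrt(1644657)/7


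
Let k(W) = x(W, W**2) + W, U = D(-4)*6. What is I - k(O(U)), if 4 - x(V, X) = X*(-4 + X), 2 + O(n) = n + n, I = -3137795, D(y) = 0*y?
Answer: -3137797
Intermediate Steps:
D(y) = 0
U = 0 (U = 0*6 = 0)
O(n) = -2 + 2*n (O(n) = -2 + (n + n) = -2 + 2*n)
x(V, X) = 4 - X*(-4 + X)
k(W) = 4 + W - W**4 + 4*W**2 (k(W) = (4 - (W**2)**2 + 4*W**2) + W = (4 - W**4 + 4*W**2) + W = 4 + W - W**4 + 4*W**2)
I - k(O(U)) = -3137795 - (4 + (-2 + 2*0) - (-2 + 2*0)**4 + 4*(-2 + 2*0)**2) = -3137795 - (4 + (-2 + 0) - (-2 + 0)**4 + 4*(-2 + 0)**2) = -3137795 - (4 - 2 - 1*(-2)**4 + 4*(-2)**2) = -3137795 - (4 - 2 - 1*16 + 4*4) = -3137795 - (4 - 2 - 16 + 16) = -3137795 - 1*2 = -3137795 - 2 = -3137797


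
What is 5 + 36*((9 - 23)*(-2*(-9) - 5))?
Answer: -6547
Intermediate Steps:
5 + 36*((9 - 23)*(-2*(-9) - 5)) = 5 + 36*(-14*(18 - 5)) = 5 + 36*(-14*13) = 5 + 36*(-182) = 5 - 6552 = -6547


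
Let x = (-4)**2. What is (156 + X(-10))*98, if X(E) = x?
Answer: 16856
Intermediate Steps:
x = 16
X(E) = 16
(156 + X(-10))*98 = (156 + 16)*98 = 172*98 = 16856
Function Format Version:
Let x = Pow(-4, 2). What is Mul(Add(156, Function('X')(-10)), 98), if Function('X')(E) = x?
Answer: 16856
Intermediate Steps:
x = 16
Function('X')(E) = 16
Mul(Add(156, Function('X')(-10)), 98) = Mul(Add(156, 16), 98) = Mul(172, 98) = 16856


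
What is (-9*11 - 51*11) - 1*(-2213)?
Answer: 1553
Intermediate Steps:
(-9*11 - 51*11) - 1*(-2213) = (-99 - 561) + 2213 = -660 + 2213 = 1553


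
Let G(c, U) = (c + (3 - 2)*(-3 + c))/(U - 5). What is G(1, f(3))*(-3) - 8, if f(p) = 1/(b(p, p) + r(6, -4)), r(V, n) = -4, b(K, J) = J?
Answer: -17/2 ≈ -8.5000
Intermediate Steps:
f(p) = 1/(-4 + p) (f(p) = 1/(p - 4) = 1/(-4 + p))
G(c, U) = (-3 + 2*c)/(-5 + U) (G(c, U) = (c + 1*(-3 + c))/(-5 + U) = (c + (-3 + c))/(-5 + U) = (-3 + 2*c)/(-5 + U))
G(1, f(3))*(-3) - 8 = ((-3 + 2*1)/(-5 + 1/(-4 + 3)))*(-3) - 8 = ((-3 + 2)/(-5 + 1/(-1)))*(-3) - 8 = (-1/(-5 - 1))*(-3) - 8 = (-1/(-6))*(-3) - 8 = -1/6*(-1)*(-3) - 8 = (1/6)*(-3) - 8 = -1/2 - 8 = -17/2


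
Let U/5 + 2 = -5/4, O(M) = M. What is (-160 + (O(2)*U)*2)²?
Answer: 50625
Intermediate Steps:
U = -65/4 (U = -10 + 5*(-5/4) = -10 - 25/4 = -65/4 ≈ -16.250)
(-160 + (O(2)*U)*2)² = (-160 + (2*(-65/4))*2)² = (-160 - 65/2*2)² = (-160 - 65)² = (-225)² = 50625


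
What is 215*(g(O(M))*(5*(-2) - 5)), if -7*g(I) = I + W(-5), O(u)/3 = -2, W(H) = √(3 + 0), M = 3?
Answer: -19350/7 + 3225*√3/7 ≈ -1966.3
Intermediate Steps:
W(H) = √3
O(u) = -6 (O(u) = 3*(-2) = -6)
g(I) = -I/7 - √3/7 (g(I) = -(I + √3)/7 = -I/7 - √3/7)
215*(g(O(M))*(5*(-2) - 5)) = 215*((-⅐*(-6) - √3/7)*(5*(-2) - 5)) = 215*((6/7 - √3/7)*(-10 - 5)) = 215*((6/7 - √3/7)*(-15)) = 215*(-90/7 + 15*√3/7) = -19350/7 + 3225*√3/7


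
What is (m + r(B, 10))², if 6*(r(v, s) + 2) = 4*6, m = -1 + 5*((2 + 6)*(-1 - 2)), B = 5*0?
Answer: 14161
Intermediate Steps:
B = 0
m = -121 (m = -1 + 5*(8*(-3)) = -1 + 5*(-24) = -1 - 120 = -121)
r(v, s) = 2 (r(v, s) = -2 + (4*6)/6 = -2 + (⅙)*24 = -2 + 4 = 2)
(m + r(B, 10))² = (-121 + 2)² = (-119)² = 14161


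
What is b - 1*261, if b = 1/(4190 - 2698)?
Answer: -389411/1492 ≈ -261.00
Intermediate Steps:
b = 1/1492 ≈ 0.00067024
b - 1*261 = 1/1492 - 1*261 = 1/1492 - 261 = -389411/1492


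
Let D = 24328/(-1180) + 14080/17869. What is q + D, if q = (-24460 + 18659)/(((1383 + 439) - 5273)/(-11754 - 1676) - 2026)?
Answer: -143118764966296/8435944446635 ≈ -16.965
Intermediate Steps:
D = -104525658/5271355 (D = 24328*(-1/1180) + 14080*(1/17869) = -6082/295 + 14080/17869 = -104525658/5271355 ≈ -19.829)
q = 4582790/1600337 (q = -5801/((1822 - 5273)/(-13430) - 2026) = -5801/(-3451*(-1/13430) - 2026) = -5801/(203/790 - 2026) = -5801/(-1600337/790) = -5801*(-790/1600337) = 4582790/1600337 ≈ 2.8636)
q + D = 4582790/1600337 - 104525658/5271355 = -143118764966296/8435944446635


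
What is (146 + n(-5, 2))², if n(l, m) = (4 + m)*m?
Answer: 24964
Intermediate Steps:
n(l, m) = m*(4 + m)
(146 + n(-5, 2))² = (146 + 2*(4 + 2))² = (146 + 2*6)² = (146 + 12)² = 158² = 24964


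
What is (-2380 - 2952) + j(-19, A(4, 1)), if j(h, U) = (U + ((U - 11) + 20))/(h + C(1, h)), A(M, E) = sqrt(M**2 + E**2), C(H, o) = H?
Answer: -10665/2 - sqrt(17)/9 ≈ -5333.0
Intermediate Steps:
A(M, E) = sqrt(E**2 + M**2)
j(h, U) = (9 + 2*U)/(1 + h) (j(h, U) = (U + ((U - 11) + 20))/(h + 1) = (U + ((-11 + U) + 20))/(1 + h) = (U + (9 + U))/(1 + h) = (9 + 2*U)/(1 + h))
(-2380 - 2952) + j(-19, A(4, 1)) = (-2380 - 2952) + (9 + 2*sqrt(1**2 + 4**2))/(1 - 19) = -5332 + (9 + 2*sqrt(1 + 16))/(-18) = -5332 - (9 + 2*sqrt(17))/18 = -5332 + (-1/2 - sqrt(17)/9) = -10665/2 - sqrt(17)/9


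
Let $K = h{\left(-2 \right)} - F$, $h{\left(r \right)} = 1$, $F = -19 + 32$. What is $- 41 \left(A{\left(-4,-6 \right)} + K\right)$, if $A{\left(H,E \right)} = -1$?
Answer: $533$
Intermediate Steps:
$F = 13$
$K = -12$ ($K = 1 - 13 = -12$)
$- 41 \left(A{\left(-4,-6 \right)} + K\right) = - 41 \left(-1 - 12\right) = \left(-41\right) \left(-13\right) = 533$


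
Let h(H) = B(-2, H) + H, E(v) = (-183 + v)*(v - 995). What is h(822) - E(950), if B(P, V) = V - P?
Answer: 36161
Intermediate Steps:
E(v) = (-995 + v)*(-183 + v) (E(v) = (-183 + v)*(-995 + v) = (-995 + v)*(-183 + v))
h(H) = 2 + 2*H (h(H) = (H - 1*(-2)) + H = (H + 2) + H = (2 + H) + H = 2 + 2*H)
h(822) - E(950) = (2 + 2*822) - (182085 + 950² - 1178*950) = (2 + 1644) - (182085 + 902500 - 1119100) = 1646 - 1*(-34515) = 1646 + 34515 = 36161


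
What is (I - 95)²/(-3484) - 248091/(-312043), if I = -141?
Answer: -4128799471/271789453 ≈ -15.191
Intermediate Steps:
(I - 95)²/(-3484) - 248091/(-312043) = (-141 - 95)²/(-3484) - 248091/(-312043) = (-236)²*(-1/3484) - 248091*(-1/312043) = 55696*(-1/3484) + 248091/312043 = -13924/871 + 248091/312043 = -4128799471/271789453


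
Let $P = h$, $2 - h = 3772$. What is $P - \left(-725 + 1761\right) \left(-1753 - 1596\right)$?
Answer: $3465794$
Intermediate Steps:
$h = -3770$ ($h = 2 - 3772 = -3770$)
$P = -3770$
$P - \left(-725 + 1761\right) \left(-1753 - 1596\right) = -3770 - \left(-725 + 1761\right) \left(-1753 - 1596\right) = -3770 - 1036 \left(-3349\right) = -3770 - -3469564 = -3770 + 3469564 = 3465794$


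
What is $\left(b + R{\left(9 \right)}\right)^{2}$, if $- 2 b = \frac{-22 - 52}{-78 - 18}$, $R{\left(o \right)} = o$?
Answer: $\frac{683929}{9216} \approx 74.211$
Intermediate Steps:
$b = - \frac{37}{96}$ ($b = - \frac{\left(-22 - 52\right) \frac{1}{-78 - 18}}{2} = - \frac{\left(-74\right) \frac{1}{-96}}{2} = - \frac{\left(-74\right) \left(- \frac{1}{96}\right)}{2} = \left(- \frac{1}{2}\right) \frac{37}{48} = - \frac{37}{96} \approx -0.38542$)
$\left(b + R{\left(9 \right)}\right)^{2} = \left(- \frac{37}{96} + 9\right)^{2} = \left(\frac{827}{96}\right)^{2} = \frac{683929}{9216}$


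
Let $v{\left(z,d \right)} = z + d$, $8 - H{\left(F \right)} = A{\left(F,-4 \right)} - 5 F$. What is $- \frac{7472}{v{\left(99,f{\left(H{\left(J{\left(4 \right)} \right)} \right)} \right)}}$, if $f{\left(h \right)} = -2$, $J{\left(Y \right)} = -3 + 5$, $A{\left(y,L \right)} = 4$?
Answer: $- \frac{7472}{97} \approx -77.031$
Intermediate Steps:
$J{\left(Y \right)} = 2$
$H{\left(F \right)} = 4 + 5 F$ ($H{\left(F \right)} = 8 - \left(4 - 5 F\right) = 8 + \left(-4 + 5 F\right) = 4 + 5 F$)
$v{\left(z,d \right)} = d + z$
$- \frac{7472}{v{\left(99,f{\left(H{\left(J{\left(4 \right)} \right)} \right)} \right)}} = - \frac{7472}{-2 + 99} = - \frac{7472}{97}$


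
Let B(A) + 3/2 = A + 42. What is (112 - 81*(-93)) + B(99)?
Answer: 15569/2 ≈ 7784.5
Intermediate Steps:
B(A) = 81/2 + A (B(A) = -3/2 + (A + 42) = -3/2 + (42 + A) = 81/2 + A)
(112 - 81*(-93)) + B(99) = (112 - 81*(-93)) + (81/2 + 99) = (112 + 7533) + 279/2 = 7645 + 279/2 = 15569/2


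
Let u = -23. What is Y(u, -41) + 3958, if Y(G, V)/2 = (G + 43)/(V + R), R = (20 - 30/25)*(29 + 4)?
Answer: 11466526/2897 ≈ 3958.1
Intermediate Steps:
R = 3102/5 (R = (20 - 30*1/25)*33 = (20 - 6/5)*33 = (94/5)*33 = 3102/5 ≈ 620.40)
Y(G, V) = 2*(43 + G)/(3102/5 + V) (Y(G, V) = 2*((G + 43)/(V + 3102/5)) = 2*((43 + G)/(3102/5 + V)) = 2*(43 + G)/(3102/5 + V))
Y(u, -41) + 3958 = 10*(43 - 23)/(3102 + 5*(-41)) + 3958 = 10*20/(3102 - 205) + 3958 = 10*20/2897 + 3958 = 10*(1/2897)*20 + 3958 = 200/2897 + 3958 = 11466526/2897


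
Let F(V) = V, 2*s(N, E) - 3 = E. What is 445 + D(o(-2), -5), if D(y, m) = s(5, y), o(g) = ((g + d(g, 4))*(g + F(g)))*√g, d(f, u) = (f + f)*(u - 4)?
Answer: 893/2 + 4*I*√2 ≈ 446.5 + 5.6569*I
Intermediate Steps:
s(N, E) = 3/2 + E/2
d(f, u) = 2*f*(-4 + u) (d(f, u) = (2*f)*(-4 + u) = 2*f*(-4 + u))
o(g) = 2*g^(5/2) (o(g) = ((g + 2*g*(-4 + 4))*(g + g))*√g = ((g + 2*g*0)*(2*g))*√g = ((g + 0)*(2*g))*√g = (g*(2*g))*√g = (2*g²)*√g = 2*g^(5/2))
D(y, m) = 3/2 + y/2
445 + D(o(-2), -5) = 445 + (3/2 + (2*(-2)^(5/2))/2) = 445 + (3/2 + (2*(4*I*√2))/2) = 445 + (3/2 + (8*I*√2)/2) = 445 + (3/2 + 4*I*√2) = 893/2 + 4*I*√2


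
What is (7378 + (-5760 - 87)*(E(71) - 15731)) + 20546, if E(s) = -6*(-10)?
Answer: 91656261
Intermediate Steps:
E(s) = 60
(7378 + (-5760 - 87)*(E(71) - 15731)) + 20546 = (7378 + (-5760 - 87)*(60 - 15731)) + 20546 = (7378 - 5847*(-15671)) + 20546 = (7378 + 91628337) + 20546 = 91635715 + 20546 = 91656261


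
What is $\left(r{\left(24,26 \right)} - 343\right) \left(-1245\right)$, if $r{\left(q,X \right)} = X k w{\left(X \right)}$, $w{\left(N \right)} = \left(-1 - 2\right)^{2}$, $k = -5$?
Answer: $1883685$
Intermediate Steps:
$w{\left(N \right)} = 9$ ($w{\left(N \right)} = \left(-3\right)^{2} = 9$)
$r{\left(q,X \right)} = - 45 X$ ($r{\left(q,X \right)} = X \left(-5\right) 9 = - 5 X 9 = - 45 X$)
$\left(r{\left(24,26 \right)} - 343\right) \left(-1245\right) = \left(\left(-45\right) 26 - 343\right) \left(-1245\right) = \left(-1170 - 343\right) \left(-1245\right) = \left(-1513\right) \left(-1245\right) = 1883685$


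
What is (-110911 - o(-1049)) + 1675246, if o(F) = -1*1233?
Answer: 1565568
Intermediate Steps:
o(F) = -1233
(-110911 - o(-1049)) + 1675246 = (-110911 - 1*(-1233)) + 1675246 = (-110911 + 1233) + 1675246 = -109678 + 1675246 = 1565568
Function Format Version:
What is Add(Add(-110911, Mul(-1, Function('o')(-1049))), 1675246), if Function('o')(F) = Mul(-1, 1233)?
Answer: 1565568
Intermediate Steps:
Function('o')(F) = -1233
Add(Add(-110911, Mul(-1, Function('o')(-1049))), 1675246) = Add(Add(-110911, Mul(-1, -1233)), 1675246) = Add(Add(-110911, 1233), 1675246) = Add(-109678, 1675246) = 1565568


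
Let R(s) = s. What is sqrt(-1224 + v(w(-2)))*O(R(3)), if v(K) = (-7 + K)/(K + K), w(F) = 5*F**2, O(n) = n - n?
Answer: 0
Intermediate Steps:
O(n) = 0
v(K) = (-7 + K)/(2*K) (v(K) = (-7 + K)/((2*K)) = (-7 + K)*(1/(2*K)) = (-7 + K)/(2*K))
sqrt(-1224 + v(w(-2)))*O(R(3)) = sqrt(-1224 + (-7 + 5*(-2)**2)/(2*((5*(-2)**2))))*0 = sqrt(-1224 + (-7 + 5*4)/(2*((5*4))))*0 = sqrt(-1224 + (1/2)*(-7 + 20)/20)*0 = sqrt(-1224 + (1/2)*(1/20)*13)*0 = sqrt(-1224 + 13/40)*0 = sqrt(-48947/40)*0 = (I*sqrt(489470)/20)*0 = 0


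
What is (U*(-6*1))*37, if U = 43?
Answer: -9546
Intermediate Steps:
(U*(-6*1))*37 = (43*(-6*1))*37 = (43*(-6))*37 = -258*37 = -9546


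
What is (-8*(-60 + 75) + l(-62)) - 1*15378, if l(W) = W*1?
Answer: -15560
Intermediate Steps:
l(W) = W
(-8*(-60 + 75) + l(-62)) - 1*15378 = (-8*(-60 + 75) - 62) - 1*15378 = (-8*15 - 62) - 15378 = (-120 - 62) - 15378 = -182 - 15378 = -15560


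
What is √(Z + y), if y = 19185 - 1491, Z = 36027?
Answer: 3*√5969 ≈ 231.78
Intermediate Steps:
y = 17694
√(Z + y) = √(36027 + 17694) = √53721 = 3*√5969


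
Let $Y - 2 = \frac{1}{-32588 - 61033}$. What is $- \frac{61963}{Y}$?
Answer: $- \frac{5801038023}{187241} \approx -30982.0$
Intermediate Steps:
$Y = \frac{187241}{93621}$ ($Y = 2 + \frac{1}{-32588 - 61033} = 2 + \frac{1}{-93621} = 2 - \frac{1}{93621} = \frac{187241}{93621} \approx 2.0$)
$- \frac{61963}{Y} = - \frac{61963}{\frac{187241}{93621}} = \left(-61963\right) \frac{93621}{187241} = - \frac{5801038023}{187241}$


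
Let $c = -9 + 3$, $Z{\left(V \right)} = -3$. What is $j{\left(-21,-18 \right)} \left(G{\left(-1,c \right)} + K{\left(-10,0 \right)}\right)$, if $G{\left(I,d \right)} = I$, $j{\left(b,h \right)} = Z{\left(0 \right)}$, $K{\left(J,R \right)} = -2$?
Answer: $9$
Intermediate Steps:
$j{\left(b,h \right)} = -3$
$c = -6$
$j{\left(-21,-18 \right)} \left(G{\left(-1,c \right)} + K{\left(-10,0 \right)}\right) = - 3 \left(-1 - 2\right) = \left(-3\right) \left(-3\right) = 9$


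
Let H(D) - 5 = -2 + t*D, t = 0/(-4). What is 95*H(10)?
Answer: 285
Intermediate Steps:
t = 0 (t = 0*(-1/4) = 0)
H(D) = 3 (H(D) = 5 + (-2 + 0*D) = 5 + (-2 + 0) = 5 - 2 = 3)
95*H(10) = 95*3 = 285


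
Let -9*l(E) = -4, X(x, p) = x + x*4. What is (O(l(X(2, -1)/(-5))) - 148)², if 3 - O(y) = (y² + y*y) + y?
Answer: 139546969/6561 ≈ 21269.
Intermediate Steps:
X(x, p) = 5*x (X(x, p) = x + 4*x = 5*x)
l(E) = 4/9 (l(E) = -⅑*(-4) = 4/9)
O(y) = 3 - y - 2*y² (O(y) = 3 - ((y² + y*y) + y) = 3 - ((y² + y²) + y) = 3 - (2*y² + y) = 3 - (y + 2*y²) = 3 + (-y - 2*y²) = 3 - y - 2*y²)
(O(l(X(2, -1)/(-5))) - 148)² = ((3 - 1*4/9 - 2*(4/9)²) - 148)² = ((3 - 4/9 - 2*16/81) - 148)² = ((3 - 4/9 - 32/81) - 148)² = (175/81 - 148)² = (-11813/81)² = 139546969/6561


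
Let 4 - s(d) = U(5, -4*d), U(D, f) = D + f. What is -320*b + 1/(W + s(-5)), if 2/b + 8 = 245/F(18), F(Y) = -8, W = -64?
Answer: 434891/26265 ≈ 16.558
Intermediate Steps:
s(d) = -1 + 4*d (s(d) = 4 - (5 - 4*d) = 4 + (-5 + 4*d) = -1 + 4*d)
b = -16/309 (b = 2/(-8 + 245/(-8)) = 2/(-8 + 245*(-⅛)) = 2/(-8 - 245/8) = 2/(-309/8) = 2*(-8/309) = -16/309 ≈ -0.051780)
-320*b + 1/(W + s(-5)) = -320*(-16/309) + 1/(-64 + (-1 + 4*(-5))) = 5120/309 + 1/(-64 + (-1 - 20)) = 5120/309 + 1/(-64 - 21) = 5120/309 + 1/(-85) = 5120/309 - 1/85 = 434891/26265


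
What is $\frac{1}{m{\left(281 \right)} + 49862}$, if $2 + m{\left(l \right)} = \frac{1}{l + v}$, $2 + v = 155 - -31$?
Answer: $\frac{465}{23184901} \approx 2.0056 \cdot 10^{-5}$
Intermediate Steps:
$v = 184$ ($v = -2 + \left(155 - -31\right) = -2 + \left(155 + 31\right) = -2 + 186 = 184$)
$m{\left(l \right)} = -2 + \frac{1}{184 + l}$ ($m{\left(l \right)} = -2 + \frac{1}{l + 184} = -2 + \frac{1}{184 + l}$)
$\frac{1}{m{\left(281 \right)} + 49862} = \frac{1}{\frac{-367 - 562}{184 + 281} + 49862} = \frac{1}{\frac{-367 - 562}{465} + 49862} = \frac{1}{\frac{1}{465} \left(-929\right) + 49862} = \frac{1}{- \frac{929}{465} + 49862} = \frac{1}{\frac{23184901}{465}} = \frac{465}{23184901}$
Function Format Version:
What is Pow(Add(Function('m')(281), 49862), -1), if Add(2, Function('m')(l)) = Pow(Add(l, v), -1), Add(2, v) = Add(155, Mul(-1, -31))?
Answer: Rational(465, 23184901) ≈ 2.0056e-5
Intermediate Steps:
v = 184 (v = Add(-2, Add(155, Mul(-1, -31))) = Add(-2, Add(155, 31)) = Add(-2, 186) = 184)
Function('m')(l) = Add(-2, Pow(Add(184, l), -1)) (Function('m')(l) = Add(-2, Pow(Add(l, 184), -1)) = Add(-2, Pow(Add(184, l), -1)))
Pow(Add(Function('m')(281), 49862), -1) = Pow(Add(Mul(Pow(Add(184, 281), -1), Add(-367, Mul(-2, 281))), 49862), -1) = Pow(Add(Mul(Pow(465, -1), Add(-367, -562)), 49862), -1) = Pow(Add(Mul(Rational(1, 465), -929), 49862), -1) = Pow(Add(Rational(-929, 465), 49862), -1) = Pow(Rational(23184901, 465), -1) = Rational(465, 23184901)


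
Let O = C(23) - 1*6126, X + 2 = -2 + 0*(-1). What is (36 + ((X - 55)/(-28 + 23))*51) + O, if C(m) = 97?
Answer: -26956/5 ≈ -5391.2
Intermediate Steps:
X = -4 (X = -2 + (-2 + 0*(-1)) = -2 + (-2 + 0) = -2 - 2 = -4)
O = -6029 (O = 97 - 1*6126 = 97 - 6126 = -6029)
(36 + ((X - 55)/(-28 + 23))*51) + O = (36 + ((-4 - 55)/(-28 + 23))*51) - 6029 = (36 - 59/(-5)*51) - 6029 = (36 - 59*(-⅕)*51) - 6029 = (36 + (59/5)*51) - 6029 = (36 + 3009/5) - 6029 = 3189/5 - 6029 = -26956/5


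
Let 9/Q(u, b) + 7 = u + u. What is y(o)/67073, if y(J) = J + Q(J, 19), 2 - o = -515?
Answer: 530968/68883971 ≈ 0.0077081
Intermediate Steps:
Q(u, b) = 9/(-7 + 2*u) (Q(u, b) = 9/(-7 + (u + u)) = 9/(-7 + 2*u))
o = 517 (o = 2 - 1*(-515) = 2 + 515 = 517)
y(J) = J + 9/(-7 + 2*J)
y(o)/67073 = (517 + 9/(-7 + 2*517))/67073 = (517 + 9/(-7 + 1034))*(1/67073) = (517 + 9/1027)*(1/67073) = (530968/1027)*(1/67073) = 530968/68883971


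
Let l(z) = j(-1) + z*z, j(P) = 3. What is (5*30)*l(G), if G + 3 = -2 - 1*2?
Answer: 7800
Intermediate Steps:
G = -7 (G = -3 + (-2 - 1*2) = -3 + (-2 - 2) = -3 - 4 = -7)
l(z) = 3 + z**2 (l(z) = 3 + z*z = 3 + z**2)
(5*30)*l(G) = (5*30)*(3 + (-7)**2) = 150*(3 + 49) = 150*52 = 7800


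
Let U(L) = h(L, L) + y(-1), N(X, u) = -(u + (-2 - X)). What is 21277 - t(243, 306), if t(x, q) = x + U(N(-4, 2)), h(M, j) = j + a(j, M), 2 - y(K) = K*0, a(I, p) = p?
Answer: 21040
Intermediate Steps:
N(X, u) = 2 + X - u (N(X, u) = -(-2 + u - X) = 2 + X - u)
y(K) = 2 (y(K) = 2 - K*0 = 2 - 1*0 = 2 + 0 = 2)
h(M, j) = M + j (h(M, j) = j + M = M + j)
U(L) = 2 + 2*L (U(L) = (L + L) + 2 = 2*L + 2 = 2 + 2*L)
t(x, q) = -6 + x (t(x, q) = x + (2 + 2*(2 - 4 - 1*2)) = x + (2 + 2*(2 - 4 - 2)) = x + (2 + 2*(-4)) = x + (2 - 8) = x - 6 = -6 + x)
21277 - t(243, 306) = 21277 - (-6 + 243) = 21277 - 1*237 = 21277 - 237 = 21040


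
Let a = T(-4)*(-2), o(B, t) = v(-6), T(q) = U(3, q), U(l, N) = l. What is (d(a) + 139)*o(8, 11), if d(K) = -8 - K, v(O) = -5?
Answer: -685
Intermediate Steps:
T(q) = 3
o(B, t) = -5
a = -6 (a = 3*(-2) = -6)
(d(a) + 139)*o(8, 11) = ((-8 - 1*(-6)) + 139)*(-5) = ((-8 + 6) + 139)*(-5) = (-2 + 139)*(-5) = 137*(-5) = -685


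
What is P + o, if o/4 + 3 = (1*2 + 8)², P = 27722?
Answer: 28110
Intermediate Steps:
o = 388 (o = -12 + 4*(1*2 + 8)² = -12 + 4*(2 + 8)² = -12 + 4*10² = -12 + 4*100 = -12 + 400 = 388)
P + o = 27722 + 388 = 28110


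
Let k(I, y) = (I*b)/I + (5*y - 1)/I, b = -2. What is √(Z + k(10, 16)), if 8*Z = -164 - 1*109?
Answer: I*√11290/20 ≈ 5.3127*I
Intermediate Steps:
Z = -273/8 (Z = (-164 - 1*109)/8 = (-164 - 109)/8 = (⅛)*(-273) = -273/8 ≈ -34.125)
k(I, y) = -2 + (-1 + 5*y)/I (k(I, y) = (I*(-2))/I + (5*y - 1)/I = (-2*I)/I + (-1 + 5*y)/I = -2 + (-1 + 5*y)/I)
√(Z + k(10, 16)) = √(-273/8 + (-1 - 2*10 + 5*16)/10) = √(-273/8 + (-1 - 20 + 80)/10) = √(-273/8 + (⅒)*59) = √(-273/8 + 59/10) = √(-1129/40) = I*√11290/20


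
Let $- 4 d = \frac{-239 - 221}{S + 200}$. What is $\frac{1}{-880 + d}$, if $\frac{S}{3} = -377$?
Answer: $- \frac{931}{819395} \approx -0.0011362$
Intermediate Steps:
$S = -1131$ ($S = 3 \left(-377\right) = -1131$)
$d = - \frac{115}{931}$ ($d = - \frac{\left(-239 - 221\right) \frac{1}{-1131 + 200}}{4} = - \frac{\left(-460\right) \frac{1}{-931}}{4} = - \frac{\left(-460\right) \left(- \frac{1}{931}\right)}{4} = \left(- \frac{1}{4}\right) \frac{460}{931} = - \frac{115}{931} \approx -0.12352$)
$\frac{1}{-880 + d} = \frac{1}{-880 - \frac{115}{931}} = \frac{1}{- \frac{819395}{931}} = - \frac{931}{819395}$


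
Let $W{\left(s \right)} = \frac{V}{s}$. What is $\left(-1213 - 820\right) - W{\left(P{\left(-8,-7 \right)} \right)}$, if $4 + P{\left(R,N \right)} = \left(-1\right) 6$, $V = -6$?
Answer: $- \frac{10168}{5} \approx -2033.6$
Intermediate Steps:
$P{\left(R,N \right)} = -10$ ($P{\left(R,N \right)} = -4 - 6 = -10$)
$W{\left(s \right)} = - \frac{6}{s}$
$\left(-1213 - 820\right) - W{\left(P{\left(-8,-7 \right)} \right)} = \left(-1213 - 820\right) - - \frac{6}{-10} = -2033 - \left(-6\right) \left(- \frac{1}{10}\right) = -2033 - \frac{3}{5} = - \frac{10168}{5}$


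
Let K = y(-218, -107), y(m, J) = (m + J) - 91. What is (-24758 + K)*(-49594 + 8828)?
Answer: 1026243284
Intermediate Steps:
y(m, J) = -91 + J + m (y(m, J) = (J + m) - 91 = -91 + J + m)
K = -416 (K = -91 - 107 - 218 = -416)
(-24758 + K)*(-49594 + 8828) = (-24758 - 416)*(-49594 + 8828) = -25174*(-40766) = 1026243284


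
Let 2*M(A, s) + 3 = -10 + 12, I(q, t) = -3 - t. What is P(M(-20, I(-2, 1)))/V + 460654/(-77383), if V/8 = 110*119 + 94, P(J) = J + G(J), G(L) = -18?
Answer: -97175060547/16323479552 ≈ -5.9531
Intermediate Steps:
M(A, s) = -½ (M(A, s) = -3/2 + (-10 + 12)/2 = -3/2 + (½)*2 = -3/2 + 1 = -½)
P(J) = -18 + J (P(J) = J - 18 = -18 + J)
V = 105472 (V = 8*(110*119 + 94) = 8*(13090 + 94) = 8*13184 = 105472)
P(M(-20, I(-2, 1)))/V + 460654/(-77383) = (-18 - ½)/105472 + 460654/(-77383) = -37/2*1/105472 + 460654*(-1/77383) = -37/210944 - 460654/77383 = -97175060547/16323479552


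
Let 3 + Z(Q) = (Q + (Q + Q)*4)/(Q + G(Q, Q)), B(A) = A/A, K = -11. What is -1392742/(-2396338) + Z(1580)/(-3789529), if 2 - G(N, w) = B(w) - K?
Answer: 414309002124944/712857899066957 ≈ 0.58119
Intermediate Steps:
B(A) = 1
G(N, w) = -10 (G(N, w) = 2 - (1 - 1*(-11)) = 2 - (1 + 11) = 2 - 1*12 = 2 - 12 = -10)
Z(Q) = -3 + 9*Q/(-10 + Q) (Z(Q) = -3 + (Q + (Q + Q)*4)/(Q - 10) = -3 + (Q + (2*Q)*4)/(-10 + Q) = -3 + (Q + 8*Q)/(-10 + Q) = -3 + (9*Q)/(-10 + Q) = -3 + 9*Q/(-10 + Q))
-1392742/(-2396338) + Z(1580)/(-3789529) = -1392742/(-2396338) + (6*(5 + 1580)/(-10 + 1580))/(-3789529) = -1392742*(-1/2396338) + (6*1585/1570)*(-1/3789529) = 696371/1198169 + (6*(1/1570)*1585)*(-1/3789529) = 696371/1198169 + (951/157)*(-1/3789529) = 696371/1198169 - 951/594956053 = 414309002124944/712857899066957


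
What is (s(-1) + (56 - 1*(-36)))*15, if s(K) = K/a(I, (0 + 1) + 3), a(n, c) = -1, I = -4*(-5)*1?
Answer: 1395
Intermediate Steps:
I = 20 (I = 20*1 = 20)
s(K) = -K (s(K) = K/(-1) = K*(-1) = -K)
(s(-1) + (56 - 1*(-36)))*15 = (-1*(-1) + (56 - 1*(-36)))*15 = (1 + (56 + 36))*15 = (1 + 92)*15 = 93*15 = 1395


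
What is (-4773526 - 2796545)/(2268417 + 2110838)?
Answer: -7570071/4379255 ≈ -1.7286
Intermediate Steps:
(-4773526 - 2796545)/(2268417 + 2110838) = -7570071/4379255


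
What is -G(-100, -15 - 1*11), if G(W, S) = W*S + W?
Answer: -2500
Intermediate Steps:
G(W, S) = W + S*W (G(W, S) = S*W + W = W + S*W)
-G(-100, -15 - 1*11) = -(-100)*(1 + (-15 - 1*11)) = -(-100)*(1 + (-15 - 11)) = -(-100)*(1 - 26) = -(-100)*(-25) = -1*2500 = -2500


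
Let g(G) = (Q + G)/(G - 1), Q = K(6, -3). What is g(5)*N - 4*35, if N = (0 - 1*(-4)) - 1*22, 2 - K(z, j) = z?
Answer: -289/2 ≈ -144.50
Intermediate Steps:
K(z, j) = 2 - z
Q = -4 (Q = 2 - 1*6 = 2 - 6 = -4)
g(G) = (-4 + G)/(-1 + G) (g(G) = (-4 + G)/(G - 1) = (-4 + G)/(-1 + G))
N = -18 (N = (0 + 4) - 22 = 4 - 22 = -18)
g(5)*N - 4*35 = ((-4 + 5)/(-1 + 5))*(-18) - 4*35 = (1/4)*(-18) - 140 = -9/2 - 140 = -289/2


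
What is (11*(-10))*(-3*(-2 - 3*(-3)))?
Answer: 2310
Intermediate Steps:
(11*(-10))*(-3*(-2 - 3*(-3))) = -(-330)*(-2 + 9) = -(-330)*7 = -110*(-21) = 2310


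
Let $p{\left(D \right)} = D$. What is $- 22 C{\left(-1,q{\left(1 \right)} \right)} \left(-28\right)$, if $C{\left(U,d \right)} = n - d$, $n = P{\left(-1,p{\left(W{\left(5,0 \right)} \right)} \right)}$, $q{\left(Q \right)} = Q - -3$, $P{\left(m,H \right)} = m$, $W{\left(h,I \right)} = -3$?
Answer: $-3080$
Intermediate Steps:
$q{\left(Q \right)} = 3 + Q$ ($q{\left(Q \right)} = Q + 3 = 3 + Q$)
$n = -1$
$C{\left(U,d \right)} = -1 - d$
$- 22 C{\left(-1,q{\left(1 \right)} \right)} \left(-28\right) = - 22 \left(-1 - \left(3 + 1\right)\right) \left(-28\right) = - 22 \left(-1 - 4\right) \left(-28\right) = \left(-22\right) \left(-5\right) \left(-28\right) = 110 \left(-28\right) = -3080$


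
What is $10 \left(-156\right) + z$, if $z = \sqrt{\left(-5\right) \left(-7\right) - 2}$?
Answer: $-1560 + \sqrt{33} \approx -1554.3$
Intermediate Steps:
$z = \sqrt{33}$ ($z = \sqrt{35 - 2} = \sqrt{33} \approx 5.7446$)
$10 \left(-156\right) + z = 10 \left(-156\right) + \sqrt{33} = -1560 + \sqrt{33}$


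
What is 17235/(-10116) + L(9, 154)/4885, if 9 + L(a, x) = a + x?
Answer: -9181679/5490740 ≈ -1.6722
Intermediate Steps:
L(a, x) = -9 + a + x (L(a, x) = -9 + (a + x) = -9 + a + x)
17235/(-10116) + L(9, 154)/4885 = 17235/(-10116) + (-9 + 9 + 154)/4885 = 17235*(-1/10116) + 154*(1/4885) = -1915/1124 + 154/4885 = -9181679/5490740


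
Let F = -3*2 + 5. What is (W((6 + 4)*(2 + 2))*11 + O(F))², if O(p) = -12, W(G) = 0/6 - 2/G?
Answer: 63001/400 ≈ 157.50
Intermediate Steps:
W(G) = -2/G (W(G) = 0*(⅙) - 2/G = 0 - 2/G = -2/G)
F = -1 (F = -6 + 5 = -1)
(W((6 + 4)*(2 + 2))*11 + O(F))² = (-2*1/((2 + 2)*(6 + 4))*11 - 12)² = (-2/(10*4)*11 - 12)² = (-2/40*11 - 12)² = (-2*1/40*11 - 12)² = (-1/20*11 - 12)² = (-11/20 - 12)² = (-251/20)² = 63001/400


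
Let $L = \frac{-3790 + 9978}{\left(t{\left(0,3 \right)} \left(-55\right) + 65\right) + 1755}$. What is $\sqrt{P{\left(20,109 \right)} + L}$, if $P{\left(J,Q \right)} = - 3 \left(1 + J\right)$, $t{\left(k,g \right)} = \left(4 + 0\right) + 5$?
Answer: $\frac{i \sqrt{4096211}}{265} \approx 7.6374 i$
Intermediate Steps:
$t{\left(k,g \right)} = 9$ ($t{\left(k,g \right)} = 4 + 5 = 9$)
$P{\left(J,Q \right)} = -3 - 3 J$
$L = \frac{6188}{1325}$ ($L = \frac{-3790 + 9978}{\left(9 \left(-55\right) + 65\right) + 1755} = \frac{6188}{\left(-495 + 65\right) + 1755} = \frac{6188}{-430 + 1755} = \frac{6188}{1325} \approx 4.6702$)
$\sqrt{P{\left(20,109 \right)} + L} = \sqrt{\left(-3 - 60\right) + \frac{6188}{1325}} = \sqrt{-63 + \frac{6188}{1325}} = \sqrt{- \frac{77287}{1325}} = \frac{i \sqrt{4096211}}{265}$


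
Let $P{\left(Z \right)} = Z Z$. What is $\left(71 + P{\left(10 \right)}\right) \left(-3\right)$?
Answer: $-513$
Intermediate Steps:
$P{\left(Z \right)} = Z^{2}$
$\left(71 + P{\left(10 \right)}\right) \left(-3\right) = \left(71 + 10^{2}\right) \left(-3\right) = \left(71 + 100\right) \left(-3\right) = 171 \left(-3\right) = -513$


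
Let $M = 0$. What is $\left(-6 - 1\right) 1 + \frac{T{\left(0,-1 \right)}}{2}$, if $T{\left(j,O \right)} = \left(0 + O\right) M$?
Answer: $-7$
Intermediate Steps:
$T{\left(j,O \right)} = 0$ ($T{\left(j,O \right)} = \left(0 + O\right) 0 = O 0 = 0$)
$\left(-6 - 1\right) 1 + \frac{T{\left(0,-1 \right)}}{2} = \left(-6 - 1\right) 1 + \frac{0}{2} = \left(-7\right) 1 + 0 \cdot \frac{1}{2} = -7 + 0 = -7$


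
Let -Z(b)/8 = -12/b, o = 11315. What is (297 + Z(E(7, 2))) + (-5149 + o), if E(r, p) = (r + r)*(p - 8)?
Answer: 45233/7 ≈ 6461.9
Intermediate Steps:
E(r, p) = 2*r*(-8 + p) (E(r, p) = (2*r)*(-8 + p) = 2*r*(-8 + p))
Z(b) = 96/b (Z(b) = -(-96)/b = 96/b)
(297 + Z(E(7, 2))) + (-5149 + o) = (297 + 96/((2*7*(-8 + 2)))) + (-5149 + 11315) = (297 + 96/((2*7*(-6)))) + 6166 = (297 + 96/(-84)) + 6166 = (297 + 96*(-1/84)) + 6166 = (297 - 8/7) + 6166 = 2071/7 + 6166 = 45233/7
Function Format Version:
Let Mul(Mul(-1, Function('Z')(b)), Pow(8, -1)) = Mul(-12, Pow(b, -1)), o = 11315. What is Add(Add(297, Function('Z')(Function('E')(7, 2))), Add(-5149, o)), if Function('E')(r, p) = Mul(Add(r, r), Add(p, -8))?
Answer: Rational(45233, 7) ≈ 6461.9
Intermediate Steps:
Function('E')(r, p) = Mul(2, r, Add(-8, p)) (Function('E')(r, p) = Mul(Mul(2, r), Add(-8, p)) = Mul(2, r, Add(-8, p)))
Function('Z')(b) = Mul(96, Pow(b, -1)) (Function('Z')(b) = Mul(-8, Mul(-12, Pow(b, -1))) = Mul(96, Pow(b, -1)))
Add(Add(297, Function('Z')(Function('E')(7, 2))), Add(-5149, o)) = Add(Add(297, Mul(96, Pow(Mul(2, 7, Add(-8, 2)), -1))), Add(-5149, 11315)) = Add(Add(297, Mul(96, Pow(Mul(2, 7, -6), -1))), 6166) = Add(Add(297, Mul(96, Pow(-84, -1))), 6166) = Add(Add(297, Mul(96, Rational(-1, 84))), 6166) = Add(Add(297, Rational(-8, 7)), 6166) = Add(Rational(2071, 7), 6166) = Rational(45233, 7)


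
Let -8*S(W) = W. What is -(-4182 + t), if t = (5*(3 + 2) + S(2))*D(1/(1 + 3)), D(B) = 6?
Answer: 8067/2 ≈ 4033.5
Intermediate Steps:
S(W) = -W/8
t = 297/2 (t = (5*(3 + 2) - ⅛*2)*6 = (5*5 - ¼)*6 = (25 - ¼)*6 = (99/4)*6 = 297/2 ≈ 148.50)
-(-4182 + t) = -(-4182 + 297/2) = -1*(-8067/2) = 8067/2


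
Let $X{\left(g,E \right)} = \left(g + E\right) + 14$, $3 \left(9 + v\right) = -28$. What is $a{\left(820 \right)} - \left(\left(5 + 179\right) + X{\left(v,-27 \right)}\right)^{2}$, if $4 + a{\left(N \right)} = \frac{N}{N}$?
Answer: $- \frac{209791}{9} \approx -23310.0$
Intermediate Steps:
$v = - \frac{55}{3}$ ($v = -9 + \frac{1}{3} \left(-28\right) = -9 - \frac{28}{3} = - \frac{55}{3} \approx -18.333$)
$a{\left(N \right)} = -3$ ($a{\left(N \right)} = -4 + \frac{N}{N} = -4 + 1 = -3$)
$X{\left(g,E \right)} = 14 + E + g$ ($X{\left(g,E \right)} = \left(E + g\right) + 14 = 14 + E + g$)
$a{\left(820 \right)} - \left(\left(5 + 179\right) + X{\left(v,-27 \right)}\right)^{2} = -3 - \left(\left(5 + 179\right) - \frac{94}{3}\right)^{2} = -3 - \left(184 - \frac{94}{3}\right)^{2} = -3 - \left(\frac{458}{3}\right)^{2} = -3 - \frac{209764}{9} = - \frac{209791}{9}$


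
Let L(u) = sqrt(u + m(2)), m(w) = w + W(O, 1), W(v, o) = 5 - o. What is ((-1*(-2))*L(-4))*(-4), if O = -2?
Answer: -8*sqrt(2) ≈ -11.314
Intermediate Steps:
m(w) = 4 + w (m(w) = w + (5 - 1*1) = w + (5 - 1) = w + 4 = 4 + w)
L(u) = sqrt(6 + u) (L(u) = sqrt(u + (4 + 2)) = sqrt(u + 6) = sqrt(6 + u))
((-1*(-2))*L(-4))*(-4) = ((-1*(-2))*sqrt(6 - 4))*(-4) = (2*sqrt(2))*(-4) = -8*sqrt(2)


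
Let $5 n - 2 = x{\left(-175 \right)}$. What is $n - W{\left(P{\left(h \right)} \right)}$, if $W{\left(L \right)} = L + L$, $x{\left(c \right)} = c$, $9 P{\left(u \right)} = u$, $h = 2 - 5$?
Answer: $- \frac{509}{15} \approx -33.933$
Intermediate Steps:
$h = -3$ ($h = 2 - 5 = -3$)
$P{\left(u \right)} = \frac{u}{9}$
$n = - \frac{173}{5}$ ($n = \frac{2}{5} + \frac{1}{5} \left(-175\right) = \frac{2}{5} - 35 = - \frac{173}{5} \approx -34.6$)
$W{\left(L \right)} = 2 L$
$n - W{\left(P{\left(h \right)} \right)} = - \frac{173}{5} - 2 \cdot \frac{1}{9} \left(-3\right) = - \frac{173}{5} - 2 \left(- \frac{1}{3}\right) = - \frac{173}{5} - - \frac{2}{3} = - \frac{173}{5} + \frac{2}{3} = - \frac{509}{15}$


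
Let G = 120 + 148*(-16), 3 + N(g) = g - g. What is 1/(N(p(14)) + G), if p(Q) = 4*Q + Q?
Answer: -1/2251 ≈ -0.00044425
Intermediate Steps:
p(Q) = 5*Q
N(g) = -3 (N(g) = -3 + (g - g) = -3 + 0 = -3)
G = -2248 (G = 120 - 2368 = -2248)
1/(N(p(14)) + G) = 1/(-3 - 2248) = 1/(-2251) = -1/2251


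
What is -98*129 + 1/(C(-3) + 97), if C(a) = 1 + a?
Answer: -1200989/95 ≈ -12642.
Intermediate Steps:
-98*129 + 1/(C(-3) + 97) = -98*129 + 1/((1 - 3) + 97) = -12642 + 1/(-2 + 97) = -12642 + 1/95 = -1200989/95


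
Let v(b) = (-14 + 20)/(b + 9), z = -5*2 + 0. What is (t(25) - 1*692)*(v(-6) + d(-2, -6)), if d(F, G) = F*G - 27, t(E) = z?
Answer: 9126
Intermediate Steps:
z = -10 (z = -10 + 0 = -10)
t(E) = -10
v(b) = 6/(9 + b)
d(F, G) = -27 + F*G
(t(25) - 1*692)*(v(-6) + d(-2, -6)) = (-10 - 1*692)*(6/(9 - 6) + (-27 - 2*(-6))) = (-10 - 692)*(6/3 + (-27 + 12)) = -702*(6*(1/3) - 15) = -702*(2 - 15) = -702*(-13) = 9126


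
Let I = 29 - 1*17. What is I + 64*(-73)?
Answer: -4660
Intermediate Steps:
I = 12 (I = 29 - 17 = 12)
I + 64*(-73) = 12 + 64*(-73) = 12 - 4672 = -4660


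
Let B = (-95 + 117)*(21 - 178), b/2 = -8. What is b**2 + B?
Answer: -3198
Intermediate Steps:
b = -16 (b = 2*(-8) = -16)
B = -3454 (B = 22*(-157) = -3454)
b**2 + B = (-16)**2 - 3454 = 256 - 3454 = -3198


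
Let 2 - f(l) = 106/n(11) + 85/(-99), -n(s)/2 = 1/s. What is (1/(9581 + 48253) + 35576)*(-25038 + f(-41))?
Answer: -2490361794258685/2862783 ≈ -8.6991e+8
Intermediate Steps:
n(s) = -2/s
f(l) = 58000/99 (f(l) = 2 - (106/((-2/11)) + 85/(-99)) = 2 - (106/((-2*1/11)) + 85*(-1/99)) = 2 - (106/(-2/11) - 85/99) = 2 - (106*(-11/2) - 85/99) = 2 - (-583 - 85/99) = 2 - 1*(-57802/99) = 2 + 57802/99 = 58000/99)
(1/(9581 + 48253) + 35576)*(-25038 + f(-41)) = (1/(9581 + 48253) + 35576)*(-25038 + 58000/99) = (1/57834 + 35576)*(-2420762/99) = (2057502385/57834)*(-2420762/99) = -2490361794258685/2862783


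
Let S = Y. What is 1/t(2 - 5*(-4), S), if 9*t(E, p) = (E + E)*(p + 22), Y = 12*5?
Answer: 9/3608 ≈ 0.0024945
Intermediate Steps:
Y = 60
S = 60
t(E, p) = 2*E*(22 + p)/9 (t(E, p) = ((E + E)*(p + 22))/9 = ((2*E)*(22 + p))/9 = (2*E*(22 + p))/9 = 2*E*(22 + p)/9)
1/t(2 - 5*(-4), S) = 1/(2*(2 - 5*(-4))*(22 + 60)/9) = 1/((2/9)*(2 + 20)*82) = 1/((2/9)*22*82) = 1/(3608/9) = 9/3608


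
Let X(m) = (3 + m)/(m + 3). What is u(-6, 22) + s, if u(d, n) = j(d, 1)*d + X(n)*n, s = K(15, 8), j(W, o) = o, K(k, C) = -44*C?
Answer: -336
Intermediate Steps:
s = -352 (s = -44*8 = -352)
X(m) = 1 (X(m) = (3 + m)/(3 + m) = 1)
u(d, n) = d + n (u(d, n) = 1*d + 1*n = d + n)
u(-6, 22) + s = (-6 + 22) - 352 = 16 - 352 = -336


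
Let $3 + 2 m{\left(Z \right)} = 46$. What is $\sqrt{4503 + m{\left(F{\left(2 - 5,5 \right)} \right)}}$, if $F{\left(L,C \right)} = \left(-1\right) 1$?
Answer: $\frac{\sqrt{18098}}{2} \approx 67.264$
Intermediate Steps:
$F{\left(L,C \right)} = -1$
$m{\left(Z \right)} = \frac{43}{2}$ ($m{\left(Z \right)} = - \frac{3}{2} + \frac{1}{2} \cdot 46 = - \frac{3}{2} + 23 = \frac{43}{2}$)
$\sqrt{4503 + m{\left(F{\left(2 - 5,5 \right)} \right)}} = \sqrt{4503 + \frac{43}{2}} = \sqrt{\frac{9049}{2}} = \frac{\sqrt{18098}}{2}$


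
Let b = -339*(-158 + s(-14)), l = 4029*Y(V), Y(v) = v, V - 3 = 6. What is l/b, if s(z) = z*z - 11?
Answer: -1343/339 ≈ -3.9617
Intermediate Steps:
V = 9 (V = 3 + 6 = 9)
s(z) = -11 + z² (s(z) = z² - 11 = -11 + z²)
l = 36261 (l = 4029*9 = 36261)
b = -9153 (b = -339*(-158 + (-11 + (-14)²)) = -339*(-158 + (-11 + 196)) = -339*(-158 + 185) = -339*27 = -9153)
l/b = 36261/(-9153) = 36261*(-1/9153) = -1343/339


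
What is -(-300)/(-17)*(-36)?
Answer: 10800/17 ≈ 635.29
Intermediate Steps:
-(-300)/(-17)*(-36) = -(-300)*(-1)/17*(-36) = -15*20/17*(-36) = -300/17*(-36) = 10800/17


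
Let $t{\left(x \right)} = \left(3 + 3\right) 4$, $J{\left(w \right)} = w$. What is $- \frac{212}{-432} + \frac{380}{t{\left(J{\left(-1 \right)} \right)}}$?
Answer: $\frac{1763}{108} \approx 16.324$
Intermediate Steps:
$t{\left(x \right)} = 24$ ($t{\left(x \right)} = 6 \cdot 4 = 24$)
$- \frac{212}{-432} + \frac{380}{t{\left(J{\left(-1 \right)} \right)}} = - \frac{212}{-432} + \frac{380}{24} = \left(-212\right) \left(- \frac{1}{432}\right) + 380 \cdot \frac{1}{24} = \frac{53}{108} + \frac{95}{6} = \frac{1763}{108}$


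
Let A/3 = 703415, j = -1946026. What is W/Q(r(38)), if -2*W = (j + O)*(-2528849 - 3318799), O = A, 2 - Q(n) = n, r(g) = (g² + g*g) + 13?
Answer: -480147453456/2899 ≈ -1.6563e+8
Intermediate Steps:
A = 2110245 (A = 3*703415 = 2110245)
r(g) = 13 + 2*g² (r(g) = (g² + g²) + 13 = 2*g² + 13 = 13 + 2*g²)
Q(n) = 2 - n
O = 2110245
W = 480147453456 (W = -(-1946026 + 2110245)*(-2528849 - 3318799)/2 = -164219*(-5847648)/2 = -½*(-960294906912) = 480147453456)
W/Q(r(38)) = 480147453456/(2 - (13 + 2*38²)) = 480147453456/(2 - (13 + 2*1444)) = 480147453456/(2 - (13 + 2888)) = 480147453456/(2 - 1*2901) = 480147453456/(2 - 2901) = 480147453456/(-2899) = 480147453456*(-1/2899) = -480147453456/2899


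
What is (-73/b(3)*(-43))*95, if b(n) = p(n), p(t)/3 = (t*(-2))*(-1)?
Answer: 298205/18 ≈ 16567.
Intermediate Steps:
p(t) = 6*t (p(t) = 3*((t*(-2))*(-1)) = 3*(-2*t*(-1)) = 3*(2*t) = 6*t)
b(n) = 6*n
(-73/b(3)*(-43))*95 = (-73/(6*3)*(-43))*95 = (-73/18*(-43))*95 = (-73*1/18*(-43))*95 = -73/18*(-43)*95 = (3139/18)*95 = 298205/18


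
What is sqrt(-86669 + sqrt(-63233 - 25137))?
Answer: sqrt(-86669 + I*sqrt(88370)) ≈ 0.5049 + 294.4*I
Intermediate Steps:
sqrt(-86669 + sqrt(-63233 - 25137)) = sqrt(-86669 + sqrt(-88370)) = sqrt(-86669 + I*sqrt(88370))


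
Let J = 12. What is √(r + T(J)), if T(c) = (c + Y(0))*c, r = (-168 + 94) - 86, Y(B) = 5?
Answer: 2*√11 ≈ 6.6332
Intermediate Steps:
r = -160 (r = -74 - 86 = -160)
T(c) = c*(5 + c) (T(c) = (c + 5)*c = (5 + c)*c = c*(5 + c))
√(r + T(J)) = √(-160 + 12*(5 + 12)) = √(-160 + 12*17) = √(-160 + 204) = √44 = 2*√11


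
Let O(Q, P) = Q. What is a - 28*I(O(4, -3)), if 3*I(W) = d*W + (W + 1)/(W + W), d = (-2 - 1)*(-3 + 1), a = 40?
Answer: -1139/6 ≈ -189.83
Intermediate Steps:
d = 6 (d = -3*(-2) = 6)
I(W) = 2*W + (1 + W)/(6*W) (I(W) = (6*W + (W + 1)/(W + W))/3 = (6*W + (1 + W)/((2*W)))/3 = (6*W + (1 + W)*(1/(2*W)))/3 = (6*W + (1 + W)/(2*W))/3 = 2*W + (1 + W)/(6*W))
a - 28*I(O(4, -3)) = 40 - 14*(1 + 4*(1 + 12*4))/(3*4) = 40 - 14*(1 + 4*(1 + 48))/(3*4) = 40 - 14*(1 + 4*49)/(3*4) = 40 - 14*(1 + 196)/(3*4) = 40 - 14*197/(3*4) = 40 - 28*197/24 = 40 - 1379/6 = -1139/6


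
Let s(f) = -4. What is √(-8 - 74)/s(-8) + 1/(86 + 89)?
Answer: 1/175 - I*√82/4 ≈ 0.0057143 - 2.2638*I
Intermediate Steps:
√(-8 - 74)/s(-8) + 1/(86 + 89) = √(-8 - 74)/(-4) + 1/(86 + 89) = -I*√82/4 + 1/175 = 1/175 - I*√82/4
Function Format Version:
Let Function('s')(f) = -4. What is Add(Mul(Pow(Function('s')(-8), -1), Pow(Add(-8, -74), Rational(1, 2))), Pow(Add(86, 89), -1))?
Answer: Add(Rational(1, 175), Mul(Rational(-1, 4), I, Pow(82, Rational(1, 2)))) ≈ Add(0.0057143, Mul(-2.2638, I))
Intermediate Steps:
Add(Mul(Pow(Function('s')(-8), -1), Pow(Add(-8, -74), Rational(1, 2))), Pow(Add(86, 89), -1)) = Add(Mul(Pow(-4, -1), Pow(Add(-8, -74), Rational(1, 2))), Pow(Add(86, 89), -1)) = Add(Mul(Rational(-1, 4), Pow(-82, Rational(1, 2))), Pow(175, -1)) = Add(Mul(Rational(-1, 4), Mul(I, Pow(82, Rational(1, 2)))), Rational(1, 175)) = Add(Mul(Rational(-1, 4), I, Pow(82, Rational(1, 2))), Rational(1, 175)) = Add(Rational(1, 175), Mul(Rational(-1, 4), I, Pow(82, Rational(1, 2))))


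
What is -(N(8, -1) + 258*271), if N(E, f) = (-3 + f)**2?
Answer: -69934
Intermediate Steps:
-(N(8, -1) + 258*271) = -((-3 - 1)**2 + 258*271) = -((-4)**2 + 69918) = -(16 + 69918) = -1*69934 = -69934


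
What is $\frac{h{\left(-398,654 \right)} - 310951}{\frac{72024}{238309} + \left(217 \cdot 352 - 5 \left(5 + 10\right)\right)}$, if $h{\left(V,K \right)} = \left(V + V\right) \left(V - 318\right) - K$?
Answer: $\frac{61562602279}{18185193505} \approx 3.3853$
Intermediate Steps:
$h{\left(V,K \right)} = - K + 2 V \left(-318 + V\right)$ ($h{\left(V,K \right)} = 2 V \left(-318 + V\right) - K = - K + 2 V \left(-318 + V\right)$)
$\frac{h{\left(-398,654 \right)} - 310951}{\frac{72024}{238309} + \left(217 \cdot 352 - 5 \left(5 + 10\right)\right)} = \frac{\left(\left(-1\right) 654 - -253128 + 2 \left(-398\right)^{2}\right) - 310951}{\frac{72024}{238309} + \left(217 \cdot 352 - 5 \left(5 + 10\right)\right)} = \frac{\left(-654 + 253128 + 2 \cdot 158404\right) - 310951}{72024 \cdot \frac{1}{238309} + \left(76384 - 75\right)} = \frac{\left(-654 + 253128 + 316808\right) - 310951}{\frac{72024}{238309} + \left(76384 - 75\right)} = \frac{569282 - 310951}{\frac{72024}{238309} + 76309} = \frac{258331}{\frac{18185193505}{238309}} = 258331 \cdot \frac{238309}{18185193505} = \frac{61562602279}{18185193505}$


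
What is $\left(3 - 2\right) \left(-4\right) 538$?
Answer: $-2152$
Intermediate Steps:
$\left(3 - 2\right) \left(-4\right) 538 = 1 \left(-4\right) 538 = \left(-4\right) 538 = -2152$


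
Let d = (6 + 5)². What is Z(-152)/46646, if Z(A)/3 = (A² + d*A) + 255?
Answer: 14901/46646 ≈ 0.31945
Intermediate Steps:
d = 121 (d = 11² = 121)
Z(A) = 765 + 3*A² + 363*A (Z(A) = 3*((A² + 121*A) + 255) = 3*(255 + A² + 121*A) = 765 + 3*A² + 363*A)
Z(-152)/46646 = (765 + 3*(-152)² + 363*(-152))/46646 = (765 + 3*23104 - 55176)*(1/46646) = (765 + 69312 - 55176)*(1/46646) = 14901*(1/46646) = 14901/46646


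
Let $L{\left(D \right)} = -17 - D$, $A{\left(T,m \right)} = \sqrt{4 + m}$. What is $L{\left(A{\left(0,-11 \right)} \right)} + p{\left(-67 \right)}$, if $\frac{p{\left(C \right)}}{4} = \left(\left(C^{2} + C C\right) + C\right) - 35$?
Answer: $35487 - i \sqrt{7} \approx 35487.0 - 2.6458 i$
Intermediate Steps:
$p{\left(C \right)} = -140 + 4 C + 8 C^{2}$ ($p{\left(C \right)} = 4 \left(\left(\left(C^{2} + C C\right) + C\right) - 35\right) = 4 \left(\left(\left(C^{2} + C^{2}\right) + C\right) - 35\right) = 4 \left(\left(2 C^{2} + C\right) - 35\right) = 4 \left(\left(C + 2 C^{2}\right) - 35\right) = 4 \left(-35 + C + 2 C^{2}\right) = -140 + 4 C + 8 C^{2}$)
$L{\left(A{\left(0,-11 \right)} \right)} + p{\left(-67 \right)} = \left(-17 - \sqrt{4 - 11}\right) + \left(-140 + 4 \left(-67\right) + 8 \left(-67\right)^{2}\right) = \left(-17 - \sqrt{-7}\right) - -35504 = \left(-17 - i \sqrt{7}\right) - -35504 = \left(-17 - i \sqrt{7}\right) + 35504 = 35487 - i \sqrt{7}$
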